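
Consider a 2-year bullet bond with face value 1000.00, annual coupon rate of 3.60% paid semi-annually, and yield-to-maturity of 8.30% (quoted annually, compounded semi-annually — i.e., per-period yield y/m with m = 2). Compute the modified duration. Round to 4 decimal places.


Coupon per period c = face * coupon_rate / m = 18.000000
Periods per year m = 2; per-period yield y/m = 0.041500
Number of cashflows N = 4
Cashflows (t years, CF_t, discount factor 1/(1+y/m)^(m*t), PV):
  t = 0.5000: CF_t = 18.000000, DF = 0.960154, PV = 17.282765
  t = 1.0000: CF_t = 18.000000, DF = 0.921895, PV = 16.594110
  t = 1.5000: CF_t = 18.000000, DF = 0.885161, PV = 15.932895
  t = 2.0000: CF_t = 1018.000000, DF = 0.849890, PV = 865.188386
Price P = sum_t PV_t = 914.998155
First compute Macaulay numerator sum_t t * PV_t:
  t * PV_t at t = 0.5000: 8.641383
  t * PV_t at t = 1.0000: 16.594110
  t * PV_t at t = 1.5000: 23.899342
  t * PV_t at t = 2.0000: 1730.376772
Macaulay duration D = 1779.511606 / 914.998155 = 1.944825
Modified duration = D / (1 + y/m) = 1.944825 / (1 + 0.041500) = 1.867331

Answer: Modified duration = 1.8673


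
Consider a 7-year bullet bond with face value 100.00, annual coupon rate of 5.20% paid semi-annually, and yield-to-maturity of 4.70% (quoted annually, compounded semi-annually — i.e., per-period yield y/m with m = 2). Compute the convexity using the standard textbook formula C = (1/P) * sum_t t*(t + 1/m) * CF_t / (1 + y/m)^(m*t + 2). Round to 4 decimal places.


Answer: Convexity = 40.4358

Derivation:
Coupon per period c = face * coupon_rate / m = 2.600000
Periods per year m = 2; per-period yield y/m = 0.023500
Number of cashflows N = 14
Cashflows (t years, CF_t, discount factor 1/(1+y/m)^(m*t), PV):
  t = 0.5000: CF_t = 2.600000, DF = 0.977040, PV = 2.540303
  t = 1.0000: CF_t = 2.600000, DF = 0.954606, PV = 2.481976
  t = 1.5000: CF_t = 2.600000, DF = 0.932688, PV = 2.424989
  t = 2.0000: CF_t = 2.600000, DF = 0.911273, PV = 2.369310
  t = 2.5000: CF_t = 2.600000, DF = 0.890350, PV = 2.314910
  t = 3.0000: CF_t = 2.600000, DF = 0.869907, PV = 2.261759
  t = 3.5000: CF_t = 2.600000, DF = 0.849934, PV = 2.209828
  t = 4.0000: CF_t = 2.600000, DF = 0.830419, PV = 2.159089
  t = 4.5000: CF_t = 2.600000, DF = 0.811352, PV = 2.109516
  t = 5.0000: CF_t = 2.600000, DF = 0.792723, PV = 2.061080
  t = 5.5000: CF_t = 2.600000, DF = 0.774522, PV = 2.013757
  t = 6.0000: CF_t = 2.600000, DF = 0.756739, PV = 1.967520
  t = 6.5000: CF_t = 2.600000, DF = 0.739363, PV = 1.922345
  t = 7.0000: CF_t = 102.600000, DF = 0.722387, PV = 74.116944
Price P = sum_t PV_t = 102.953326
Convexity numerator sum_t t*(t + 1/m) * CF_t / (1+y/m)^(m*t + 2):
  t = 0.5000: term = 1.212495
  t = 1.0000: term = 3.553966
  t = 1.5000: term = 6.944730
  t = 2.0000: term = 11.308793
  t = 2.5000: term = 16.573708
  t = 3.0000: term = 22.670436
  t = 3.5000: term = 29.533217
  t = 4.0000: term = 37.099442
  t = 4.5000: term = 45.309529
  t = 5.0000: term = 54.106804
  t = 5.5000: term = 63.437386
  t = 6.0000: term = 73.250079
  t = 6.5000: term = 83.496263
  t = 7.0000: term = 3714.506411
Convexity = (1/P) * sum = 4163.003258 / 102.953326 = 40.435831


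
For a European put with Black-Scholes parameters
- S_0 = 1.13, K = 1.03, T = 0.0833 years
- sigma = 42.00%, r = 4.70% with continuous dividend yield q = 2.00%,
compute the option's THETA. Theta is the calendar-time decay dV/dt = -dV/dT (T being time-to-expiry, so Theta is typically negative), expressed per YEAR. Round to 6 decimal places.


d1 = 0.8435536745; d2 = 0.7223343691
phi(d1) = 0.2795064432; exp(-qT) = 0.9983353870; exp(-rT) = 0.9960925540
Theta = -S*exp(-qT)*phi(d1)*sigma/(2*sqrt(T)) + r*K*exp(-rT)*N(-d2) - q*S*exp(-qT)*N(-d1)
N(-d1) = 0.1994594302; N(-d2) = 0.2350444636; sqrt(T) = 0.2886173938
Term 1 = -1.1300 * 0.9983353870 * 0.2795064432 * 0.4200 / (2 * 0.2886173938) = -0.2294264719
Term 2 = 0.0470 * 1.0300 * 0.9960925540 * 0.2350444636 = 0.0113340416
Term 3 = -0.0200 * 1.1300 * 0.9983353870 * 0.1994594302 = -0.0045002794
Theta = -0.2294264719 + (0.0113340416) + (-0.0045002794) = -0.222593

Answer: Theta = -0.222593


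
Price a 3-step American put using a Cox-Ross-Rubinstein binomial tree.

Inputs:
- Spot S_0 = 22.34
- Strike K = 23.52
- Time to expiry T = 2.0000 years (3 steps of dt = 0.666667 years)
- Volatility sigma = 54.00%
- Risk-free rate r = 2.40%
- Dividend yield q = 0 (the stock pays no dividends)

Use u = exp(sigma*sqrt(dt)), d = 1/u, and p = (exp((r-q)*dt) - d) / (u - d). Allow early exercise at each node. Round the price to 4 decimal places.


dt = T/N = 0.666667
u = exp(sigma*sqrt(dt)) = 1.554118; d = 1/u = 0.643452
p = (exp((r-q)*dt) - d) / (u - d) = 0.409235
Discount per step: exp(-r*dt) = 0.984127
Stock lattice S(k, i) with i counting down-moves:
  k=0: S(0,0) = 22.3400
  k=1: S(1,0) = 34.7190; S(1,1) = 14.3747
  k=2: S(2,0) = 53.9574; S(2,1) = 22.3400; S(2,2) = 9.2494
  k=3: S(3,0) = 83.8562; S(3,1) = 34.7190; S(3,2) = 14.3747; S(3,3) = 5.9516
Terminal payoffs V(N, i) = max(K - S_T, 0):
  V(3,0) = 0.000000; V(3,1) = 0.000000; V(3,2) = 9.145287; V(3,3) = 17.568434
Backward induction: V(k, i) = exp(-r*dt) * [p * V(k+1, i) + (1-p) * V(k+1, i+1)]; then take max(V_cont, immediate exercise) for American.
  V(2,0) = exp(-r*dt) * [p*0.000000 + (1-p)*0.000000] = 0.000000; exercise = 0.000000; V(2,0) = max -> 0.000000
  V(2,1) = exp(-r*dt) * [p*0.000000 + (1-p)*9.145287] = 5.316956; exercise = 1.180000; V(2,1) = max -> 5.316956
  V(2,2) = exp(-r*dt) * [p*9.145287 + (1-p)*17.568434] = 13.897239; exercise = 14.270565; V(2,2) = max -> 14.270565
  V(1,0) = exp(-r*dt) * [p*0.000000 + (1-p)*5.316956] = 3.091212; exercise = 0.000000; V(1,0) = max -> 3.091212
  V(1,1) = exp(-r*dt) * [p*5.316956 + (1-p)*14.270565] = 10.438078; exercise = 9.145287; V(1,1) = max -> 10.438078
  V(0,0) = exp(-r*dt) * [p*3.091212 + (1-p)*10.438078] = 7.313522; exercise = 1.180000; V(0,0) = max -> 7.313522

Answer: Price = V(0,0) = 7.3135


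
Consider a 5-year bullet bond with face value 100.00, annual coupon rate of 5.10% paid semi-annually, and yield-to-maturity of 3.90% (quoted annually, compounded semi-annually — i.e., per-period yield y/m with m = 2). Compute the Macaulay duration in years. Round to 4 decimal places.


Coupon per period c = face * coupon_rate / m = 2.550000
Periods per year m = 2; per-period yield y/m = 0.019500
Number of cashflows N = 10
Cashflows (t years, CF_t, discount factor 1/(1+y/m)^(m*t), PV):
  t = 0.5000: CF_t = 2.550000, DF = 0.980873, PV = 2.501226
  t = 1.0000: CF_t = 2.550000, DF = 0.962112, PV = 2.453385
  t = 1.5000: CF_t = 2.550000, DF = 0.943709, PV = 2.406459
  t = 2.0000: CF_t = 2.550000, DF = 0.925659, PV = 2.360431
  t = 2.5000: CF_t = 2.550000, DF = 0.907954, PV = 2.315283
  t = 3.0000: CF_t = 2.550000, DF = 0.890588, PV = 2.270998
  t = 3.5000: CF_t = 2.550000, DF = 0.873553, PV = 2.227561
  t = 4.0000: CF_t = 2.550000, DF = 0.856845, PV = 2.184954
  t = 4.5000: CF_t = 2.550000, DF = 0.840456, PV = 2.143163
  t = 5.0000: CF_t = 102.550000, DF = 0.824380, PV = 84.540218
Price P = sum_t PV_t = 105.403678
Macaulay numerator sum_t t * PV_t:
  t * PV_t at t = 0.5000: 1.250613
  t * PV_t at t = 1.0000: 2.453385
  t * PV_t at t = 1.5000: 3.609689
  t * PV_t at t = 2.0000: 4.720861
  t * PV_t at t = 2.5000: 5.788207
  t * PV_t at t = 3.0000: 6.812995
  t * PV_t at t = 3.5000: 7.796463
  t * PV_t at t = 4.0000: 8.739817
  t * PV_t at t = 4.5000: 9.644231
  t * PV_t at t = 5.0000: 422.701090
Macaulay duration D = (sum_t t * PV_t) / P = 473.517351 / 105.403678 = 4.492418

Answer: Macaulay duration = 4.4924 years


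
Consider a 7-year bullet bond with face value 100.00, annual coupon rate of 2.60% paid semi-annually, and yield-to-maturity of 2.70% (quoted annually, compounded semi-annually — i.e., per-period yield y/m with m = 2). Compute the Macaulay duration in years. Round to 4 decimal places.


Coupon per period c = face * coupon_rate / m = 1.300000
Periods per year m = 2; per-period yield y/m = 0.013500
Number of cashflows N = 14
Cashflows (t years, CF_t, discount factor 1/(1+y/m)^(m*t), PV):
  t = 0.5000: CF_t = 1.300000, DF = 0.986680, PV = 1.282684
  t = 1.0000: CF_t = 1.300000, DF = 0.973537, PV = 1.265598
  t = 1.5000: CF_t = 1.300000, DF = 0.960569, PV = 1.248740
  t = 2.0000: CF_t = 1.300000, DF = 0.947774, PV = 1.232107
  t = 2.5000: CF_t = 1.300000, DF = 0.935150, PV = 1.215695
  t = 3.0000: CF_t = 1.300000, DF = 0.922694, PV = 1.199502
  t = 3.5000: CF_t = 1.300000, DF = 0.910403, PV = 1.183524
  t = 4.0000: CF_t = 1.300000, DF = 0.898276, PV = 1.167759
  t = 4.5000: CF_t = 1.300000, DF = 0.886311, PV = 1.152205
  t = 5.0000: CF_t = 1.300000, DF = 0.874505, PV = 1.136857
  t = 5.5000: CF_t = 1.300000, DF = 0.862857, PV = 1.121714
  t = 6.0000: CF_t = 1.300000, DF = 0.851363, PV = 1.106772
  t = 6.5000: CF_t = 1.300000, DF = 0.840023, PV = 1.092030
  t = 7.0000: CF_t = 101.300000, DF = 0.828834, PV = 83.960865
Price P = sum_t PV_t = 99.366051
Macaulay numerator sum_t t * PV_t:
  t * PV_t at t = 0.5000: 0.641342
  t * PV_t at t = 1.0000: 1.265598
  t * PV_t at t = 1.5000: 1.873110
  t * PV_t at t = 2.0000: 2.464214
  t * PV_t at t = 2.5000: 3.039237
  t * PV_t at t = 3.0000: 3.598505
  t * PV_t at t = 3.5000: 4.142334
  t * PV_t at t = 4.0000: 4.671037
  t * PV_t at t = 4.5000: 5.184920
  t * PV_t at t = 5.0000: 5.684285
  t * PV_t at t = 5.5000: 6.169426
  t * PV_t at t = 6.0000: 6.640634
  t * PV_t at t = 6.5000: 7.098195
  t * PV_t at t = 7.0000: 587.726053
Macaulay duration D = (sum_t t * PV_t) / P = 640.198891 / 99.366051 = 6.442833

Answer: Macaulay duration = 6.4428 years


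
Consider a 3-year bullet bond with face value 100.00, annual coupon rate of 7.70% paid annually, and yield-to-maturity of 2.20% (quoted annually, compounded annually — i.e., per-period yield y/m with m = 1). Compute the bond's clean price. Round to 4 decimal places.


Coupon per period c = face * coupon_rate / m = 7.700000
Periods per year m = 1; per-period yield y/m = 0.022000
Number of cashflows N = 3
Cashflows (t years, CF_t, discount factor 1/(1+y/m)^(m*t), PV):
  t = 1.0000: CF_t = 7.700000, DF = 0.978474, PV = 7.534247
  t = 2.0000: CF_t = 7.700000, DF = 0.957411, PV = 7.372061
  t = 3.0000: CF_t = 107.700000, DF = 0.936801, PV = 100.893460
Price P = sum_t PV_t = 115.799768

Answer: Price = 115.7998


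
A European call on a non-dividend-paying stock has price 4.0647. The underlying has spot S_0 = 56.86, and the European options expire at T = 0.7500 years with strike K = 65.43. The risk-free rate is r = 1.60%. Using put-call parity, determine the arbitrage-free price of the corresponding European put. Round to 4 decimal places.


Put-call parity: C - P = S_0 * exp(-qT) - K * exp(-rT).
S_0 * exp(-qT) = 56.8600 * 1.00000000 = 56.86000000
K * exp(-rT) = 65.4300 * 0.98807171 = 64.64953217
P = C - S*exp(-qT) + K*exp(-rT)
P = 4.0647 - 56.86000000 + 64.64953217 = 11.8542

Answer: Put price = 11.8542


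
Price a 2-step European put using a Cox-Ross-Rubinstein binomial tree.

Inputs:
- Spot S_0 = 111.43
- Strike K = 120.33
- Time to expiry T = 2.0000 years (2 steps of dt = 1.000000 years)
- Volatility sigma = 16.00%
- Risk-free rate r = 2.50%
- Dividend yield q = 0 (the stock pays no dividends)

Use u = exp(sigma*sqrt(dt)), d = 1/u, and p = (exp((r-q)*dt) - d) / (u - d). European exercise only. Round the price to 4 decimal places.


Answer: Price = V(0,0) = 12.1803

Derivation:
dt = T/N = 1.000000
u = exp(sigma*sqrt(dt)) = 1.173511; d = 1/u = 0.852144
p = (exp((r-q)*dt) - d) / (u - d) = 0.538858
Discount per step: exp(-r*dt) = 0.975310
Stock lattice S(k, i) with i counting down-moves:
  k=0: S(0,0) = 111.4300
  k=1: S(1,0) = 130.7643; S(1,1) = 94.9544
  k=2: S(2,0) = 153.4533; S(2,1) = 111.4300; S(2,2) = 80.9148
Terminal payoffs V(N, i) = max(K - S_T, 0):
  V(2,0) = 0.000000; V(2,1) = 8.900000; V(2,2) = 39.415213
Backward induction: V(k, i) = exp(-r*dt) * [p * V(k+1, i) + (1-p) * V(k+1, i+1)].
  V(1,0) = exp(-r*dt) * [p*0.000000 + (1-p)*8.900000] = 4.002829
  V(1,1) = exp(-r*dt) * [p*8.900000 + (1-p)*39.415213] = 22.404659
  V(0,0) = exp(-r*dt) * [p*4.002829 + (1-p)*22.404659] = 12.180333


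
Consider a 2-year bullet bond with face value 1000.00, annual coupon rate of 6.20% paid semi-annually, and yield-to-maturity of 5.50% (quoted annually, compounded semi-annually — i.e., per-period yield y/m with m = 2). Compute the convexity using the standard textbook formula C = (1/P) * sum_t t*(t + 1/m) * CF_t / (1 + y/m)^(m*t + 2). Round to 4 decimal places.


Answer: Convexity = 4.4595

Derivation:
Coupon per period c = face * coupon_rate / m = 31.000000
Periods per year m = 2; per-period yield y/m = 0.027500
Number of cashflows N = 4
Cashflows (t years, CF_t, discount factor 1/(1+y/m)^(m*t), PV):
  t = 0.5000: CF_t = 31.000000, DF = 0.973236, PV = 30.170316
  t = 1.0000: CF_t = 31.000000, DF = 0.947188, PV = 29.362838
  t = 1.5000: CF_t = 31.000000, DF = 0.921838, PV = 28.576972
  t = 2.0000: CF_t = 1031.000000, DF = 0.897166, PV = 924.977871
Price P = sum_t PV_t = 1013.087998
Convexity numerator sum_t t*(t + 1/m) * CF_t / (1+y/m)^(m*t + 2):
  t = 0.5000: term = 14.288486
  t = 1.0000: term = 41.718207
  t = 1.5000: term = 81.203322
  t = 2.0000: term = 4380.641230
Convexity = (1/P) * sum = 4517.851244 / 1013.087998 = 4.459486


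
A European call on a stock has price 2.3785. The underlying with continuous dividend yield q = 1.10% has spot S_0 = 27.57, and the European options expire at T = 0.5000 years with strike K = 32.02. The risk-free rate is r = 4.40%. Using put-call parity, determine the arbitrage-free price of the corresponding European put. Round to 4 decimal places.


Put-call parity: C - P = S_0 * exp(-qT) - K * exp(-rT).
S_0 * exp(-qT) = 27.5700 * 0.99451510 = 27.41878123
K * exp(-rT) = 32.0200 * 0.97824024 = 31.32325233
P = C - S*exp(-qT) + K*exp(-rT)
P = 2.3785 - 27.41878123 + 31.32325233 = 6.2830

Answer: Put price = 6.2830


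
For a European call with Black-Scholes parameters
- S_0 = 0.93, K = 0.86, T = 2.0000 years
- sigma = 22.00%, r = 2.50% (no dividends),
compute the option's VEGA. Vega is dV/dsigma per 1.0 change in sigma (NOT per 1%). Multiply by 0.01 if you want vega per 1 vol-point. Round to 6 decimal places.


Answer: Vega = 0.446586

Derivation:
d1 = 0.5677816652; d2 = 0.2566546815
phi(d1) = 0.3395525550; exp(-qT) = 1.0000000000; exp(-rT) = 0.9512294245
Vega = S * exp(-qT) * phi(d1) * sqrt(T) = 0.9300 * 1.0000000000 * 0.3395525550 * 1.4142135624 = 0.446586


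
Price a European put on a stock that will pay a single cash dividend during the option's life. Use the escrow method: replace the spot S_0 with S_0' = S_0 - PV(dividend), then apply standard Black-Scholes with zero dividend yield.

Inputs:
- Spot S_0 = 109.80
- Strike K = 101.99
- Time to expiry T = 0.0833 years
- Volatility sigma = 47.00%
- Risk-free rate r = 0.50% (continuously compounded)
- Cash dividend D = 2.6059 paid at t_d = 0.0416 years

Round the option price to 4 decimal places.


PV(D) = D * exp(-r * t_d) = 2.6059 * 0.99979202 = 2.60535803
S_0' = S_0 - PV(D) = 109.8000 - 2.60535803 = 107.19464197
d1 = (ln(S_0'/K) + (r + sigma^2/2)*T) / (sigma*sqrt(T)) = 0.43780615
d2 = d1 - sigma*sqrt(T) = 0.30215598
exp(-rT) = 0.99958359
N(-d1) = 0.33076340; N(-d2) = 0.38126658
P = K * exp(-rT) * N(-d2) - S_0' * N(-d1) = 101.9900 * 0.99958359 * 0.38126658 - 107.19464197 * 0.33076340 = 3.4131

Answer: Price = 3.4131


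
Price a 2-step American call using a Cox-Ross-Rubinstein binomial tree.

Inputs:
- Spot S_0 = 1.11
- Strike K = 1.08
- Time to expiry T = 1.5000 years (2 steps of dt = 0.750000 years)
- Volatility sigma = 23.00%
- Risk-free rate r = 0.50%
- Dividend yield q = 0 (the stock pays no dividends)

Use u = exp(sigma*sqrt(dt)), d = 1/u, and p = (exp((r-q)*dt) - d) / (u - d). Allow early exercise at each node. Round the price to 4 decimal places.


dt = T/N = 0.750000
u = exp(sigma*sqrt(dt)) = 1.220409; d = 1/u = 0.819398
p = (exp((r-q)*dt) - d) / (u - d) = 0.459736
Discount per step: exp(-r*dt) = 0.996257
Stock lattice S(k, i) with i counting down-moves:
  k=0: S(0,0) = 1.1100
  k=1: S(1,0) = 1.3547; S(1,1) = 0.9095
  k=2: S(2,0) = 1.6532; S(2,1) = 1.1100; S(2,2) = 0.7453
Terminal payoffs V(N, i) = max(S_T - K, 0):
  V(2,0) = 0.573231; V(2,1) = 0.030000; V(2,2) = 0.000000
Backward induction: V(k, i) = exp(-r*dt) * [p * V(k+1, i) + (1-p) * V(k+1, i+1)]; then take max(V_cont, immediate exercise) for American.
  V(1,0) = exp(-r*dt) * [p*0.573231 + (1-p)*0.030000] = 0.278696; exercise = 0.274654; V(1,0) = max -> 0.278696
  V(1,1) = exp(-r*dt) * [p*0.030000 + (1-p)*0.000000] = 0.013740; exercise = 0.000000; V(1,1) = max -> 0.013740
  V(0,0) = exp(-r*dt) * [p*0.278696 + (1-p)*0.013740] = 0.135043; exercise = 0.030000; V(0,0) = max -> 0.135043

Answer: Price = V(0,0) = 0.1350


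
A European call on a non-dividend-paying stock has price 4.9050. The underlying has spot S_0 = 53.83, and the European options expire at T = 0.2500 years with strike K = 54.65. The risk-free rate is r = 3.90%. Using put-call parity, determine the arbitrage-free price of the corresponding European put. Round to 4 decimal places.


Answer: Put price = 5.1948

Derivation:
Put-call parity: C - P = S_0 * exp(-qT) - K * exp(-rT).
S_0 * exp(-qT) = 53.8300 * 1.00000000 = 53.83000000
K * exp(-rT) = 54.6500 * 0.99029738 = 54.11975166
P = C - S*exp(-qT) + K*exp(-rT)
P = 4.9050 - 53.83000000 + 54.11975166 = 5.1948


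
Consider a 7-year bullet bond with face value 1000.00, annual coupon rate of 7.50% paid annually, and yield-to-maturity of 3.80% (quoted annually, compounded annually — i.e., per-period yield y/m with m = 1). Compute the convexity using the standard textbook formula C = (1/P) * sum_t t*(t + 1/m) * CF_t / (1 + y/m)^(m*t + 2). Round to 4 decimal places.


Coupon per period c = face * coupon_rate / m = 75.000000
Periods per year m = 1; per-period yield y/m = 0.038000
Number of cashflows N = 7
Cashflows (t years, CF_t, discount factor 1/(1+y/m)^(m*t), PV):
  t = 1.0000: CF_t = 75.000000, DF = 0.963391, PV = 72.254335
  t = 2.0000: CF_t = 75.000000, DF = 0.928122, PV = 69.609186
  t = 3.0000: CF_t = 75.000000, DF = 0.894145, PV = 67.060873
  t = 4.0000: CF_t = 75.000000, DF = 0.861411, PV = 64.605851
  t = 5.0000: CF_t = 75.000000, DF = 0.829876, PV = 62.240704
  t = 6.0000: CF_t = 75.000000, DF = 0.799495, PV = 59.962143
  t = 7.0000: CF_t = 1075.000000, DF = 0.770227, PV = 827.993619
Price P = sum_t PV_t = 1223.726710
Convexity numerator sum_t t*(t + 1/m) * CF_t / (1+y/m)^(m*t + 2):
  t = 1.0000: term = 134.121746
  t = 2.0000: term = 387.635104
  t = 3.0000: term = 746.888447
  t = 4.0000: term = 1199.242850
  t = 5.0000: term = 1733.009899
  t = 6.0000: term = 2337.392928
  t = 7.0000: term = 43034.851595
Convexity = (1/P) * sum = 49573.142570 / 1223.726710 = 40.509978

Answer: Convexity = 40.5100


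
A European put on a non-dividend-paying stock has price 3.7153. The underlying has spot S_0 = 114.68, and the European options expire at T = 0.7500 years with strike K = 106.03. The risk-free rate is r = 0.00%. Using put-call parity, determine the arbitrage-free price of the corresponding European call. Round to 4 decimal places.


Answer: Call price = 12.3653

Derivation:
Put-call parity: C - P = S_0 * exp(-qT) - K * exp(-rT).
S_0 * exp(-qT) = 114.6800 * 1.00000000 = 114.68000000
K * exp(-rT) = 106.0300 * 1.00000000 = 106.03000000
C = P + S*exp(-qT) - K*exp(-rT)
C = 3.7153 + 114.68000000 - 106.03000000 = 12.3653


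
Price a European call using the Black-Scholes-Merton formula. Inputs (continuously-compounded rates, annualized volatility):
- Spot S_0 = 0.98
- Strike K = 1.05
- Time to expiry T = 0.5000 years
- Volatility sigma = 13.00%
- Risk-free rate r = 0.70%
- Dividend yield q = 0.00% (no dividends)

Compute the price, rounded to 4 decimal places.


d1 = (ln(S/K) + (r - q + 0.5*sigma^2) * T) / (sigma * sqrt(T)) = -0.66650658
d2 = d1 - sigma * sqrt(T) = -0.75843046
exp(-rT) = 0.99650612; exp(-qT) = 1.00000000
C = S_0 * exp(-qT) * N(d1) - K * exp(-rT) * N(d2)
N(d1) = 0.25254368; N(d2) = 0.22409667
C = 0.9800 * 1.00000000 * 0.25254368 - 1.0500 * 0.99650612 * 0.22409667 = 0.0130

Answer: Price = 0.0130


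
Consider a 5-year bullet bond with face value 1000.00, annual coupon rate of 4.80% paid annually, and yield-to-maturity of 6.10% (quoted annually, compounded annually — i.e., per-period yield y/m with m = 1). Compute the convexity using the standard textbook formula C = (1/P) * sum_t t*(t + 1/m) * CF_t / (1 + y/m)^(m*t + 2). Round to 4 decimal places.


Answer: Convexity = 23.4621

Derivation:
Coupon per period c = face * coupon_rate / m = 48.000000
Periods per year m = 1; per-period yield y/m = 0.061000
Number of cashflows N = 5
Cashflows (t years, CF_t, discount factor 1/(1+y/m)^(m*t), PV):
  t = 1.0000: CF_t = 48.000000, DF = 0.942507, PV = 45.240339
  t = 2.0000: CF_t = 48.000000, DF = 0.888320, PV = 42.639340
  t = 3.0000: CF_t = 48.000000, DF = 0.837247, PV = 40.187879
  t = 4.0000: CF_t = 48.000000, DF = 0.789112, PV = 37.877360
  t = 5.0000: CF_t = 1048.000000, DF = 0.743743, PV = 779.443004
Price P = sum_t PV_t = 945.387922
Convexity numerator sum_t t*(t + 1/m) * CF_t / (1+y/m)^(m*t + 2):
  t = 1.0000: term = 80.375758
  t = 2.0000: term = 227.264160
  t = 3.0000: term = 428.396155
  t = 4.0000: term = 672.944007
  t = 5.0000: term = 20771.834326
Convexity = (1/P) * sum = 22180.814406 / 945.387922 = 23.462130


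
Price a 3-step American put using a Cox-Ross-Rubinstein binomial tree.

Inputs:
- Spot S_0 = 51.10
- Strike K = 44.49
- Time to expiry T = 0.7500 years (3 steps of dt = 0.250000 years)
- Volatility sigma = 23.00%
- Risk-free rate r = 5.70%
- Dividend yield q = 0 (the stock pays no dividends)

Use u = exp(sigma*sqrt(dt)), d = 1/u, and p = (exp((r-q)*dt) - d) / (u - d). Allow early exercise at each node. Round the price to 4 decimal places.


dt = T/N = 0.250000
u = exp(sigma*sqrt(dt)) = 1.121873; d = 1/u = 0.891366
p = (exp((r-q)*dt) - d) / (u - d) = 0.533544
Discount per step: exp(-r*dt) = 0.985851
Stock lattice S(k, i) with i counting down-moves:
  k=0: S(0,0) = 51.1000
  k=1: S(1,0) = 57.3277; S(1,1) = 45.5488
  k=2: S(2,0) = 64.3145; S(2,1) = 51.1000; S(2,2) = 40.6007
  k=3: S(3,0) = 72.1527; S(3,1) = 57.3277; S(3,2) = 45.5488; S(3,3) = 36.1901
Terminal payoffs V(N, i) = max(K - S_T, 0):
  V(3,0) = 0.000000; V(3,1) = 0.000000; V(3,2) = 0.000000; V(3,3) = 8.299940
Backward induction: V(k, i) = exp(-r*dt) * [p * V(k+1, i) + (1-p) * V(k+1, i+1)]; then take max(V_cont, immediate exercise) for American.
  V(2,0) = exp(-r*dt) * [p*0.000000 + (1-p)*0.000000] = 0.000000; exercise = 0.000000; V(2,0) = max -> 0.000000
  V(2,1) = exp(-r*dt) * [p*0.000000 + (1-p)*0.000000] = 0.000000; exercise = 0.000000; V(2,1) = max -> 0.000000
  V(2,2) = exp(-r*dt) * [p*0.000000 + (1-p)*8.299940] = 3.816775; exercise = 3.889333; V(2,2) = max -> 3.889333
  V(1,0) = exp(-r*dt) * [p*0.000000 + (1-p)*0.000000] = 0.000000; exercise = 0.000000; V(1,0) = max -> 0.000000
  V(1,1) = exp(-r*dt) * [p*0.000000 + (1-p)*3.889333] = 1.788532; exercise = 0.000000; V(1,1) = max -> 1.788532
  V(0,0) = exp(-r*dt) * [p*0.000000 + (1-p)*1.788532] = 0.822467; exercise = 0.000000; V(0,0) = max -> 0.822467

Answer: Price = V(0,0) = 0.8225


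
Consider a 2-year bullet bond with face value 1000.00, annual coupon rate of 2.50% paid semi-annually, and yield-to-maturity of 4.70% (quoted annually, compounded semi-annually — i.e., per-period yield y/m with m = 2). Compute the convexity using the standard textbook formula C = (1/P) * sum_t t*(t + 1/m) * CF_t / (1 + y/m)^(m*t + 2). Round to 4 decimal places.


Coupon per period c = face * coupon_rate / m = 12.500000
Periods per year m = 2; per-period yield y/m = 0.023500
Number of cashflows N = 4
Cashflows (t years, CF_t, discount factor 1/(1+y/m)^(m*t), PV):
  t = 0.5000: CF_t = 12.500000, DF = 0.977040, PV = 12.212995
  t = 1.0000: CF_t = 12.500000, DF = 0.954606, PV = 11.932579
  t = 1.5000: CF_t = 12.500000, DF = 0.932688, PV = 11.658602
  t = 2.0000: CF_t = 1012.500000, DF = 0.911273, PV = 922.664145
Price P = sum_t PV_t = 958.468320
Convexity numerator sum_t t*(t + 1/m) * CF_t / (1+y/m)^(m*t + 2):
  t = 0.5000: term = 5.829301
  t = 1.0000: term = 17.086373
  t = 1.5000: term = 33.388125
  t = 2.0000: term = 4403.905125
Convexity = (1/P) * sum = 4460.208924 / 958.468320 = 4.653476

Answer: Convexity = 4.6535


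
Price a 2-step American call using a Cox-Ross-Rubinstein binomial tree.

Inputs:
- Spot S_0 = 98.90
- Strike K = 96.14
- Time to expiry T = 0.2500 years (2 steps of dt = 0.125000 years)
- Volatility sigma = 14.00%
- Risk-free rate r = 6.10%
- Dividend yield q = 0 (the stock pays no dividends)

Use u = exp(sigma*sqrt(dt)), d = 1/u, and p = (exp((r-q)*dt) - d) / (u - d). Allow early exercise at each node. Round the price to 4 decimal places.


Answer: Price = V(0,0) = 5.4383

Derivation:
dt = T/N = 0.125000
u = exp(sigma*sqrt(dt)) = 1.050743; d = 1/u = 0.951708
p = (exp((r-q)*dt) - d) / (u - d) = 0.564915
Discount per step: exp(-r*dt) = 0.992404
Stock lattice S(k, i) with i counting down-moves:
  k=0: S(0,0) = 98.9000
  k=1: S(1,0) = 103.9185; S(1,1) = 94.1239
  k=2: S(2,0) = 109.1916; S(2,1) = 98.9000; S(2,2) = 89.5784
Terminal payoffs V(N, i) = max(S_T - K, 0):
  V(2,0) = 13.051606; V(2,1) = 2.760000; V(2,2) = 0.000000
Backward induction: V(k, i) = exp(-r*dt) * [p * V(k+1, i) + (1-p) * V(k+1, i+1)]; then take max(V_cont, immediate exercise) for American.
  V(1,0) = exp(-r*dt) * [p*13.051606 + (1-p)*2.760000] = 8.508756; exercise = 7.778477; V(1,0) = max -> 8.508756
  V(1,1) = exp(-r*dt) * [p*2.760000 + (1-p)*0.000000] = 1.547322; exercise = 0.000000; V(1,1) = max -> 1.547322
  V(0,0) = exp(-r*dt) * [p*8.508756 + (1-p)*1.547322] = 5.438316; exercise = 2.760000; V(0,0) = max -> 5.438316


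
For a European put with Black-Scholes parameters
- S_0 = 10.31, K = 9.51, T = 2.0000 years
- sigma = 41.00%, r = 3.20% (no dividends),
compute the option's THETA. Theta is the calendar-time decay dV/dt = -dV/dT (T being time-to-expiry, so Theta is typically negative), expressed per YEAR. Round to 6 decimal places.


d1 = 0.5395921870; d2 = -0.0402353736
phi(d1) = 0.3448939166; exp(-qT) = 1.0000000000; exp(-rT) = 0.9380049995
Theta = -S*exp(-qT)*phi(d1)*sigma/(2*sqrt(T)) + r*K*exp(-rT)*N(-d2) - q*S*exp(-qT)*N(-d1)
N(-d1) = 0.2947391530; N(-d2) = 0.5160472618; sqrt(T) = 1.4142135624
Term 1 = -10.3100 * 1.0000000000 * 0.3448939166 * 0.4100 / (2 * 1.4142135624) = -0.5154458682
Term 2 = 0.0320 * 9.5100 * 0.9380049995 * 0.5160472618 = 0.1473075907
Term 3 = 0 (no dividend yield, q = 0)
Theta = -0.5154458682 + (0.1473075907) + (0.0000000000) = -0.368138

Answer: Theta = -0.368138


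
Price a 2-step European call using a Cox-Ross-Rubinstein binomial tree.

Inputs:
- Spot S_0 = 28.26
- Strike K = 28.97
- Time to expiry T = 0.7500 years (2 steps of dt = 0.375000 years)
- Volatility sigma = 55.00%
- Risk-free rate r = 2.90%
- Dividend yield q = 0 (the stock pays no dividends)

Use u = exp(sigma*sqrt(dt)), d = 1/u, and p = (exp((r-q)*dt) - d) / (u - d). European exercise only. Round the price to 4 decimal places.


dt = T/N = 0.375000
u = exp(sigma*sqrt(dt)) = 1.400466; d = 1/u = 0.714048
p = (exp((r-q)*dt) - d) / (u - d) = 0.432515
Discount per step: exp(-r*dt) = 0.989184
Stock lattice S(k, i) with i counting down-moves:
  k=0: S(0,0) = 28.2600
  k=1: S(1,0) = 39.5772; S(1,1) = 20.1790
  k=2: S(2,0) = 55.4265; S(2,1) = 28.2600; S(2,2) = 14.4088
Terminal payoffs V(N, i) = max(S_T - K, 0):
  V(2,0) = 26.456458; V(2,1) = 0.000000; V(2,2) = 0.000000
Backward induction: V(k, i) = exp(-r*dt) * [p * V(k+1, i) + (1-p) * V(k+1, i+1)].
  V(1,0) = exp(-r*dt) * [p*26.456458 + (1-p)*0.000000] = 11.319059
  V(1,1) = exp(-r*dt) * [p*0.000000 + (1-p)*0.000000] = 0.000000
  V(0,0) = exp(-r*dt) * [p*11.319059 + (1-p)*0.000000] = 4.842716

Answer: Price = V(0,0) = 4.8427


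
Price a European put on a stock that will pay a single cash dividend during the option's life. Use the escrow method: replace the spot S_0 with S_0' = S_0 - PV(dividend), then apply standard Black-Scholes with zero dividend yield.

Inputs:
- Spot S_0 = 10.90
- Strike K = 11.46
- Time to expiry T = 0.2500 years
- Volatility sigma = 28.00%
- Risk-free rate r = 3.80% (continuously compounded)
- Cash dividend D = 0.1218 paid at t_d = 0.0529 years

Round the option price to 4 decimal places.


PV(D) = D * exp(-r * t_d) = 0.1218 * 0.99799182 = 0.12155540
S_0' = S_0 - PV(D) = 10.9000 - 0.12155540 = 10.77844460
d1 = (ln(S_0'/K) + (r + sigma^2/2)*T) / (sigma*sqrt(T)) = -0.30010316
d2 = d1 - sigma*sqrt(T) = -0.44010316
exp(-rT) = 0.99054498
N(-d1) = 0.61795077; N(-d2) = 0.67006880
P = K * exp(-rT) * N(-d2) - S_0' * N(-d1) = 11.4600 * 0.99054498 * 0.67006880 - 10.77844460 * 0.61795077 = 0.9458

Answer: Price = 0.9458


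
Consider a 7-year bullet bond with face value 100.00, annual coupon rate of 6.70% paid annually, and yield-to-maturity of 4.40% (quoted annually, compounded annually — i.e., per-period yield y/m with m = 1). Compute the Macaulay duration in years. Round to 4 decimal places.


Answer: Macaulay duration = 5.8936 years

Derivation:
Coupon per period c = face * coupon_rate / m = 6.700000
Periods per year m = 1; per-period yield y/m = 0.044000
Number of cashflows N = 7
Cashflows (t years, CF_t, discount factor 1/(1+y/m)^(m*t), PV):
  t = 1.0000: CF_t = 6.700000, DF = 0.957854, PV = 6.417625
  t = 2.0000: CF_t = 6.700000, DF = 0.917485, PV = 6.147150
  t = 3.0000: CF_t = 6.700000, DF = 0.878817, PV = 5.888075
  t = 4.0000: CF_t = 6.700000, DF = 0.841779, PV = 5.639918
  t = 5.0000: CF_t = 6.700000, DF = 0.806302, PV = 5.402221
  t = 6.0000: CF_t = 6.700000, DF = 0.772320, PV = 5.174541
  t = 7.0000: CF_t = 106.700000, DF = 0.739770, PV = 78.933422
Price P = sum_t PV_t = 113.602950
Macaulay numerator sum_t t * PV_t:
  t * PV_t at t = 1.0000: 6.417625
  t * PV_t at t = 2.0000: 12.294300
  t * PV_t at t = 3.0000: 17.664224
  t * PV_t at t = 4.0000: 22.559673
  t * PV_t at t = 5.0000: 27.011103
  t * PV_t at t = 6.0000: 31.047244
  t * PV_t at t = 7.0000: 552.533951
Macaulay duration D = (sum_t t * PV_t) / P = 669.528119 / 113.602950 = 5.893580


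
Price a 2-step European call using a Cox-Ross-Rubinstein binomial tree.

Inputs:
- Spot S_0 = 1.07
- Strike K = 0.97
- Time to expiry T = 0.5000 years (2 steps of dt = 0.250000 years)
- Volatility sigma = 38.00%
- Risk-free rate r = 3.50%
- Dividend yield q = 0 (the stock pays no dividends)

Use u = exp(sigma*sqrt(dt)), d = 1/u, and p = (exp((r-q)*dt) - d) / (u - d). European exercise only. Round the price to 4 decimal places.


dt = T/N = 0.250000
u = exp(sigma*sqrt(dt)) = 1.209250; d = 1/u = 0.826959
p = (exp((r-q)*dt) - d) / (u - d) = 0.475631
Discount per step: exp(-r*dt) = 0.991288
Stock lattice S(k, i) with i counting down-moves:
  k=0: S(0,0) = 1.0700
  k=1: S(1,0) = 1.2939; S(1,1) = 0.8848
  k=2: S(2,0) = 1.5646; S(2,1) = 1.0700; S(2,2) = 0.7317
Terminal payoffs V(N, i) = max(S_T - K, 0):
  V(2,0) = 0.594645; V(2,1) = 0.100000; V(2,2) = 0.000000
Backward induction: V(k, i) = exp(-r*dt) * [p * V(k+1, i) + (1-p) * V(k+1, i+1)].
  V(1,0) = exp(-r*dt) * [p*0.594645 + (1-p)*0.100000] = 0.332348
  V(1,1) = exp(-r*dt) * [p*0.100000 + (1-p)*0.000000] = 0.047149
  V(0,0) = exp(-r*dt) * [p*0.332348 + (1-p)*0.047149] = 0.181206

Answer: Price = V(0,0) = 0.1812


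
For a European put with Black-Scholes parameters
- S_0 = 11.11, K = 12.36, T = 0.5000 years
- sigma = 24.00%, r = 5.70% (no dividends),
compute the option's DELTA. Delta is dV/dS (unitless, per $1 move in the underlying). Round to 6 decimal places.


Answer: Delta = -0.646346

Derivation:
d1 = -0.3754728074; d2 = -0.5451784349
phi(d1) = 0.3717891272; exp(-qT) = 1.0000000000; exp(-rT) = 0.9719022941
N(-d1) = 0.6463455669
Delta = -exp(-qT) * N(-d1) = -1.0000000000 * 0.6463455669 = -0.646346


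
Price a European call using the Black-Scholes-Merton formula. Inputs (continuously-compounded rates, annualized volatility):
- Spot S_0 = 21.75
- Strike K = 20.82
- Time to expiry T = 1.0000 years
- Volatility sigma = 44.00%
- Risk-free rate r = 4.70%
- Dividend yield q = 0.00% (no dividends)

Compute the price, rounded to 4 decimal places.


Answer: Price = 4.6415

Derivation:
d1 = (ln(S/K) + (r - q + 0.5*sigma^2) * T) / (sigma * sqrt(T)) = 0.42613567
d2 = d1 - sigma * sqrt(T) = -0.01386433
exp(-rT) = 0.95408740; exp(-qT) = 1.00000000
C = S_0 * exp(-qT) * N(d1) - K * exp(-rT) * N(d2)
N(d1) = 0.66499550; N(d2) = 0.49446911
C = 21.7500 * 1.00000000 * 0.66499550 - 20.8200 * 0.95408740 * 0.49446911 = 4.6415


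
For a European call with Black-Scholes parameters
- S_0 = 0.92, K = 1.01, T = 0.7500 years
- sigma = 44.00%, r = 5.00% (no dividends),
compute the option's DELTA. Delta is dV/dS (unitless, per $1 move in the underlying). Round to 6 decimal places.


d1 = 0.0440047458; d2 = -0.3370464319
phi(d1) = 0.3985562079; exp(-qT) = 1.0000000000; exp(-rT) = 0.9631944177
N(d1) = 0.5175496895
Delta = exp(-qT) * N(d1) = 1.0000000000 * 0.5175496895 = 0.517550

Answer: Delta = 0.517550


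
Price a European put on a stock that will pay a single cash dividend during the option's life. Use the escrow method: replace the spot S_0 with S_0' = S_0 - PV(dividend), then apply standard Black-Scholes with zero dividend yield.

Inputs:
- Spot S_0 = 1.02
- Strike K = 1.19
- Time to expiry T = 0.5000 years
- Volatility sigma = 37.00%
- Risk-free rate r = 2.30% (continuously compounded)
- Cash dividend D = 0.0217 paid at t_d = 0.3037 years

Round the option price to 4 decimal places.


Answer: Price = 0.2235

Derivation:
PV(D) = D * exp(-r * t_d) = 0.0217 * 0.99303924 = 0.02154895
S_0' = S_0 - PV(D) = 1.0200 - 0.02154895 = 0.99845105
d1 = (ln(S_0'/K) + (r + sigma^2/2)*T) / (sigma*sqrt(T)) = -0.49603907
d2 = d1 - sigma*sqrt(T) = -0.75766858
exp(-rT) = 0.98856587
N(-d1) = 0.69006658; N(-d2) = 0.77567529
P = K * exp(-rT) * N(-d2) - S_0' * N(-d1) = 1.1900 * 0.98856587 * 0.77567529 - 0.99845105 * 0.69006658 = 0.2235


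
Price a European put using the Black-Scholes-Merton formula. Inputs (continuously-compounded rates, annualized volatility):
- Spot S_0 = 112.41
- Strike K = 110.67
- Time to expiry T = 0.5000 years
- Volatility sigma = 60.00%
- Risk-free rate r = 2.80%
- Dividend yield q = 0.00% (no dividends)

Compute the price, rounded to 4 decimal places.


Answer: Price = 17.0143

Derivation:
d1 = (ln(S/K) + (r - q + 0.5*sigma^2) * T) / (sigma * sqrt(T)) = 0.28190014
d2 = d1 - sigma * sqrt(T) = -0.14236393
exp(-rT) = 0.98609754; exp(-qT) = 1.00000000
P = K * exp(-rT) * N(-d2) - S_0 * exp(-qT) * N(-d1)
N(-d1) = 0.38901004; N(-d2) = 0.55660372
P = 110.6700 * 0.98609754 * 0.55660372 - 112.4100 * 1.00000000 * 0.38901004 = 17.0143


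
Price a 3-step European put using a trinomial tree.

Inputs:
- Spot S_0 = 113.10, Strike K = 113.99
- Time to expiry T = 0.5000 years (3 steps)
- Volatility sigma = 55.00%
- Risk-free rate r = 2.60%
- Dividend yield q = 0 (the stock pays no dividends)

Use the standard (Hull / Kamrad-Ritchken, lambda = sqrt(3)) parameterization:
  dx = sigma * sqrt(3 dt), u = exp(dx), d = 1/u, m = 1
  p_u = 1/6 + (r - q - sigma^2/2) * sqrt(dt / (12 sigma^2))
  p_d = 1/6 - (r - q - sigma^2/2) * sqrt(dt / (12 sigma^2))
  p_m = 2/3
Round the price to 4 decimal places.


Answer: Price = V(0,0) = 15.5902

Derivation:
dt = T/N = 0.166667; dx = sigma*sqrt(3*dt) = 0.388909
u = exp(dx) = 1.475370; d = 1/u = 0.677796
p_u = 0.139829, p_m = 0.666667, p_d = 0.193505
Discount per step: exp(-r*dt) = 0.995676
Stock lattice S(k, j) with j the centered position index:
  k=0: S(0,+0) = 113.1000
  k=1: S(1,-1) = 76.6587; S(1,+0) = 113.1000; S(1,+1) = 166.8643
  k=2: S(2,-2) = 51.9590; S(2,-1) = 76.6587; S(2,+0) = 113.1000; S(2,+1) = 166.8643; S(2,+2) = 246.1866
  k=3: S(3,-3) = 35.2176; S(3,-2) = 51.9590; S(3,-1) = 76.6587; S(3,+0) = 113.1000; S(3,+1) = 166.8643; S(3,+2) = 246.1866; S(3,+3) = 363.2163
Terminal payoffs V(N, j) = max(K - S_T, 0):
  V(3,-3) = 78.772392; V(3,-2) = 62.031001; V(3,-1) = 37.331258; V(3,+0) = 0.890000; V(3,+1) = 0.000000; V(3,+2) = 0.000000; V(3,+3) = 0.000000
Backward induction: V(k, j) = exp(-r*dt) * [p_u * V(k+1, j+1) + p_m * V(k+1, j) + p_d * V(k+1, j-1)]
  V(2,-2) = exp(-r*dt) * [p_u*37.331258 + p_m*62.031001 + p_d*78.772392] = 61.549509
  V(2,-1) = exp(-r*dt) * [p_u*0.890000 + p_m*37.331258 + p_d*62.031001] = 36.855183
  V(2,+0) = exp(-r*dt) * [p_u*0.000000 + p_m*0.890000 + p_d*37.331258] = 7.783302
  V(2,+1) = exp(-r*dt) * [p_u*0.000000 + p_m*0.000000 + p_d*0.890000] = 0.171474
  V(2,+2) = exp(-r*dt) * [p_u*0.000000 + p_m*0.000000 + p_d*0.000000] = 0.000000
  V(1,-1) = exp(-r*dt) * [p_u*7.783302 + p_m*36.855183 + p_d*61.549509] = 37.406119
  V(1,+0) = exp(-r*dt) * [p_u*0.171474 + p_m*7.783302 + p_d*36.855183] = 12.291115
  V(1,+1) = exp(-r*dt) * [p_u*0.000000 + p_m*0.171474 + p_d*7.783302] = 1.613414
  V(0,+0) = exp(-r*dt) * [p_u*1.613414 + p_m*12.291115 + p_d*37.406119] = 15.590229


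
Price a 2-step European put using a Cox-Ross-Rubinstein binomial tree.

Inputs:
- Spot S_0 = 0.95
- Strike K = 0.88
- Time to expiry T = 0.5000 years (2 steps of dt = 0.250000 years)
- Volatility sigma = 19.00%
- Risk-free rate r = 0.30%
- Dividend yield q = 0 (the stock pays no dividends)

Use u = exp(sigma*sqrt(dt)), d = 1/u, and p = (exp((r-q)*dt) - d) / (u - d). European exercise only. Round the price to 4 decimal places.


Answer: Price = V(0,0) = 0.0255

Derivation:
dt = T/N = 0.250000
u = exp(sigma*sqrt(dt)) = 1.099659; d = 1/u = 0.909373
p = (exp((r-q)*dt) - d) / (u - d) = 0.480211
Discount per step: exp(-r*dt) = 0.999250
Stock lattice S(k, i) with i counting down-moves:
  k=0: S(0,0) = 0.9500
  k=1: S(1,0) = 1.0447; S(1,1) = 0.8639
  k=2: S(2,0) = 1.1488; S(2,1) = 0.9500; S(2,2) = 0.7856
Terminal payoffs V(N, i) = max(K - S_T, 0):
  V(2,0) = 0.000000; V(2,1) = 0.000000; V(2,2) = 0.094389
Backward induction: V(k, i) = exp(-r*dt) * [p * V(k+1, i) + (1-p) * V(k+1, i+1)].
  V(1,0) = exp(-r*dt) * [p*0.000000 + (1-p)*0.000000] = 0.000000
  V(1,1) = exp(-r*dt) * [p*0.000000 + (1-p)*0.094389] = 0.049026
  V(0,0) = exp(-r*dt) * [p*0.000000 + (1-p)*0.049026] = 0.025464


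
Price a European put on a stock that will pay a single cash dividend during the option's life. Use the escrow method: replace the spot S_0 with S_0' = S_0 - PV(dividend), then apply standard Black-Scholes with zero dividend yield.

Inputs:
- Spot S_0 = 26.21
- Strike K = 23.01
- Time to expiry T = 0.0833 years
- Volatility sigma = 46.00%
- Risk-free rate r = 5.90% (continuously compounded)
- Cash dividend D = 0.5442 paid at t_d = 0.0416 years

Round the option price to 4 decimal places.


PV(D) = D * exp(-r * t_d) = 0.5442 * 0.99754861 = 0.54286595
S_0' = S_0 - PV(D) = 26.2100 - 0.54286595 = 25.66713405
d1 = (ln(S_0'/K) + (r + sigma^2/2)*T) / (sigma*sqrt(T)) = 0.92653338
d2 = d1 - sigma*sqrt(T) = 0.79376938
exp(-rT) = 0.99509736
N(-d1) = 0.17708443; N(-d2) = 0.21366485
P = K * exp(-rT) * N(-d2) - S_0' * N(-d1) = 23.0100 * 0.99509736 * 0.21366485 - 25.66713405 * 0.17708443 = 0.3471

Answer: Price = 0.3471


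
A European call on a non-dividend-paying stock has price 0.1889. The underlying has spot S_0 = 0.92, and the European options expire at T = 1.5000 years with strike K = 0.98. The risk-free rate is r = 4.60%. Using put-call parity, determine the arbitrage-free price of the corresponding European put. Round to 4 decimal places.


Answer: Put price = 0.1836

Derivation:
Put-call parity: C - P = S_0 * exp(-qT) - K * exp(-rT).
S_0 * exp(-qT) = 0.9200 * 1.00000000 = 0.92000000
K * exp(-rT) = 0.9800 * 0.93332668 = 0.91466015
P = C - S*exp(-qT) + K*exp(-rT)
P = 0.1889 - 0.92000000 + 0.91466015 = 0.1836


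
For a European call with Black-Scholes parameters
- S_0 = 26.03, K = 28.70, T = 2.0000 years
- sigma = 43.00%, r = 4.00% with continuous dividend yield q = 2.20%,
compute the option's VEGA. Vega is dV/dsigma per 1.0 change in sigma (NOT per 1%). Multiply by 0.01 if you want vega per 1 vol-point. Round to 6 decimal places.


d1 = 0.2026808060; d2 = -0.4054310258
phi(d1) = 0.3908316838; exp(-qT) = 0.9569539575; exp(-rT) = 0.9231163464
Vega = S * exp(-qT) * phi(d1) * sqrt(T) = 26.0300 * 0.9569539575 * 0.3908316838 * 1.4142135624 = 13.767972

Answer: Vega = 13.767972


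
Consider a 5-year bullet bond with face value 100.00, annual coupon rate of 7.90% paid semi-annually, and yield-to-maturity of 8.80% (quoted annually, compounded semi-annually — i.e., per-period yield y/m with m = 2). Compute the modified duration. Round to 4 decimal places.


Coupon per period c = face * coupon_rate / m = 3.950000
Periods per year m = 2; per-period yield y/m = 0.044000
Number of cashflows N = 10
Cashflows (t years, CF_t, discount factor 1/(1+y/m)^(m*t), PV):
  t = 0.5000: CF_t = 3.950000, DF = 0.957854, PV = 3.783525
  t = 1.0000: CF_t = 3.950000, DF = 0.917485, PV = 3.624066
  t = 1.5000: CF_t = 3.950000, DF = 0.878817, PV = 3.471328
  t = 2.0000: CF_t = 3.950000, DF = 0.841779, PV = 3.325026
  t = 2.5000: CF_t = 3.950000, DF = 0.806302, PV = 3.184891
  t = 3.0000: CF_t = 3.950000, DF = 0.772320, PV = 3.050662
  t = 3.5000: CF_t = 3.950000, DF = 0.739770, PV = 2.922090
  t = 4.0000: CF_t = 3.950000, DF = 0.708592, PV = 2.798937
  t = 4.5000: CF_t = 3.950000, DF = 0.678728, PV = 2.680974
  t = 5.0000: CF_t = 103.950000, DF = 0.650122, PV = 67.580205
Price P = sum_t PV_t = 96.421705
First compute Macaulay numerator sum_t t * PV_t:
  t * PV_t at t = 0.5000: 1.891762
  t * PV_t at t = 1.0000: 3.624066
  t * PV_t at t = 1.5000: 5.206991
  t * PV_t at t = 2.0000: 6.650053
  t * PV_t at t = 2.5000: 7.962228
  t * PV_t at t = 3.0000: 9.151986
  t * PV_t at t = 3.5000: 10.227315
  t * PV_t at t = 4.0000: 11.195748
  t * PV_t at t = 4.5000: 12.064383
  t * PV_t at t = 5.0000: 337.901027
Macaulay duration D = 405.875560 / 96.421705 = 4.209380
Modified duration = D / (1 + y/m) = 4.209380 / (1 + 0.044000) = 4.031973

Answer: Modified duration = 4.0320
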